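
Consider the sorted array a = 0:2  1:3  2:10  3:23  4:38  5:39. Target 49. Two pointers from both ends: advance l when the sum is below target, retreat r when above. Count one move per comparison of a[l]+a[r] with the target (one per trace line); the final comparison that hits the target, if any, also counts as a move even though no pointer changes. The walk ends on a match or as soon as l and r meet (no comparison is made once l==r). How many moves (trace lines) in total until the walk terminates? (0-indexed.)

l=0 r=5: 2+39=41 <49, l++
l=1 r=5: 3+39=42 <49, l++
l=2 r=5: 10+39=49, found

3 moves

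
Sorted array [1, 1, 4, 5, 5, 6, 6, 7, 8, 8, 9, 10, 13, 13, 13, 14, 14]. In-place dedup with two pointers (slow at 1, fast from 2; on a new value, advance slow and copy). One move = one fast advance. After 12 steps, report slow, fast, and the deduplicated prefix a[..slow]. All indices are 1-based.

(s=1,f=2) a[fast]=1=a[slow] dup → fast++
(s=1,f=3) a[fast]=4≠a[slow]=1 write a[2]=4 → slow++,fast++
(s=2,f=4) a[fast]=5≠a[slow]=4 write a[3]=5 → slow++,fast++
(s=3,f=5) a[fast]=5=a[slow] dup → fast++
(s=3,f=6) a[fast]=6≠a[slow]=5 write a[4]=6 → slow++,fast++
(s=4,f=7) a[fast]=6=a[slow] dup → fast++
(s=4,f=8) a[fast]=7≠a[slow]=6 write a[5]=7 → slow++,fast++
(s=5,f=9) a[fast]=8≠a[slow]=7 write a[6]=8 → slow++,fast++
(s=6,f=10) a[fast]=8=a[slow] dup → fast++
(s=6,f=11) a[fast]=9≠a[slow]=8 write a[7]=9 → slow++,fast++
(s=7,f=12) a[fast]=10≠a[slow]=9 write a[8]=10 → slow++,fast++
(s=8,f=13) a[fast]=13≠a[slow]=10 write a[9]=13 → slow++,fast++

slow=9, fast=14, prefix=[1, 4, 5, 6, 7, 8, 9, 10, 13]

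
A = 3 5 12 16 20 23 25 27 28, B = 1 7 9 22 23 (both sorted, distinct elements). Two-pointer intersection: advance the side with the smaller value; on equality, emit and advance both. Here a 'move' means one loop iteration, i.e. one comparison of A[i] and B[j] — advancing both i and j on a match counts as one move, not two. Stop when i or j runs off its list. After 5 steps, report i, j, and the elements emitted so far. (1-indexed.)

i=1 j=1: 3>1, j++
i=1 j=2: 3<7, i++
i=2 j=2: 5<7, i++
i=3 j=2: 12>7, j++
i=3 j=3: 12>9, j++

i=3, j=4, emitted=[]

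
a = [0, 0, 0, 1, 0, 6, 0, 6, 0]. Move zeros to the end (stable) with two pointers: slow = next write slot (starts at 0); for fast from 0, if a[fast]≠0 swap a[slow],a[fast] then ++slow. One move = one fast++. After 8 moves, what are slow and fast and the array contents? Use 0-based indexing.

slow=0 fast=0: a[fast]=0, fast++
slow=0 fast=1: a[fast]=0, fast++
slow=0 fast=2: a[fast]=0, fast++
slow=0 fast=3: a[fast]=1≠0 swap→a[0]=1, slow++,fast++
slow=1 fast=4: a[fast]=0, fast++
slow=1 fast=5: a[fast]=6≠0 swap→a[1]=6, slow++,fast++
slow=2 fast=6: a[fast]=0, fast++
slow=2 fast=7: a[fast]=6≠0 swap→a[2]=6, slow++,fast++

slow=3, fast=8, a=[1, 6, 6, 0, 0, 0, 0, 0, 0]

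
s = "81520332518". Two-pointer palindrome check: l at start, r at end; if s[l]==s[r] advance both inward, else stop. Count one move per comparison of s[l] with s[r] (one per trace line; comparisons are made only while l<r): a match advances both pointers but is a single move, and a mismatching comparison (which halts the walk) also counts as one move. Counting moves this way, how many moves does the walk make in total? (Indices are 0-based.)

[0,10] '8'=='8' → l++,r--
[1,9] '1'=='1' → l++,r--
[2,8] '5'=='5' → l++,r--
[3,7] '2'=='2' → l++,r--
[4,6] '0'!='3' → stop

5 moves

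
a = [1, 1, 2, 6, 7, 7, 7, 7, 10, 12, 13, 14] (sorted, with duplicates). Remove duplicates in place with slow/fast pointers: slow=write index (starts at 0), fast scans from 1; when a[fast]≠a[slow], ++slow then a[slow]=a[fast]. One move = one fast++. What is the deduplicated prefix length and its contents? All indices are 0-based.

(s=0,f=1) a[fast]=1=a[slow] dup → fast++
(s=0,f=2) a[fast]=2≠a[slow]=1 write a[1]=2 → slow++,fast++
(s=1,f=3) a[fast]=6≠a[slow]=2 write a[2]=6 → slow++,fast++
(s=2,f=4) a[fast]=7≠a[slow]=6 write a[3]=7 → slow++,fast++
(s=3,f=5) a[fast]=7=a[slow] dup → fast++
(s=3,f=6) a[fast]=7=a[slow] dup → fast++
(s=3,f=7) a[fast]=7=a[slow] dup → fast++
(s=3,f=8) a[fast]=10≠a[slow]=7 write a[4]=10 → slow++,fast++
(s=4,f=9) a[fast]=12≠a[slow]=10 write a[5]=12 → slow++,fast++
(s=5,f=10) a[fast]=13≠a[slow]=12 write a[6]=13 → slow++,fast++
(s=6,f=11) a[fast]=14≠a[slow]=13 write a[7]=14 → slow++,fast++

length 8; prefix = [1, 2, 6, 7, 10, 12, 13, 14]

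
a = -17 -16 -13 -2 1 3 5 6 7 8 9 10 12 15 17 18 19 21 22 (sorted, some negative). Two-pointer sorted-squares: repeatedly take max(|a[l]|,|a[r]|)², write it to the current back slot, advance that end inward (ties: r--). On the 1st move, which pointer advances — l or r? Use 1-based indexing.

r

[1,19] |-17|<=|22| out[19]=484 → r--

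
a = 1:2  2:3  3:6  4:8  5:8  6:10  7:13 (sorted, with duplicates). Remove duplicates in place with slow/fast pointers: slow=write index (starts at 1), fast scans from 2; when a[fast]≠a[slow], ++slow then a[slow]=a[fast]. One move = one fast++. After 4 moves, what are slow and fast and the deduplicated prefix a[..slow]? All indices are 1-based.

slow=4, fast=6, prefix=[2, 3, 6, 8]

slow=1 fast=2: a[fast]=3≠a[slow]=2 write a[2]=3, slow++,fast++
slow=2 fast=3: a[fast]=6≠a[slow]=3 write a[3]=6, slow++,fast++
slow=3 fast=4: a[fast]=8≠a[slow]=6 write a[4]=8, slow++,fast++
slow=4 fast=5: a[fast]=8=a[slow] dup, fast++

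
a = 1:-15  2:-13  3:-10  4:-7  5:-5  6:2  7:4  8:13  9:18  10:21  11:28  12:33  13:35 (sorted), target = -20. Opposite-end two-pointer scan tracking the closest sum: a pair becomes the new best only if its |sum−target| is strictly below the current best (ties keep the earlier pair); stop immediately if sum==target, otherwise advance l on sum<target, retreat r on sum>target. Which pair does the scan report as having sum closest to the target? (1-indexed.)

[1,13] -15+35=20 d=40 * → r--
[1,12] -15+33=18 d=38 * → r--
[1,11] -15+28=13 d=33 * → r--
[1,10] -15+21=6 d=26 * → r--
[1,9] -15+18=3 d=23 * → r--
[1,8] -15+13=-2 d=18 * → r--
[1,7] -15+4=-11 d=9 * → r--
[1,6] -15+2=-13 d=7 * → r--
[1,5] -15+-5=-20 d=0 * → stop

pair (-15, -5) with sum -20 (|Δ|=0)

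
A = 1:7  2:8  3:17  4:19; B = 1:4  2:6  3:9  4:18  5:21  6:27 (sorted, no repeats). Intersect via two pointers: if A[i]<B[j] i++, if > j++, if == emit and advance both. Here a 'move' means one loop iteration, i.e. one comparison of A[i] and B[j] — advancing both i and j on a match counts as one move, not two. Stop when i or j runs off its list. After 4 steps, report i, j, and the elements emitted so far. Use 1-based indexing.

[i=1,j=1] 7>4 → j++
[i=1,j=2] 7>6 → j++
[i=1,j=3] 7<9 → i++
[i=2,j=3] 8<9 → i++

i=3, j=3, emitted=[]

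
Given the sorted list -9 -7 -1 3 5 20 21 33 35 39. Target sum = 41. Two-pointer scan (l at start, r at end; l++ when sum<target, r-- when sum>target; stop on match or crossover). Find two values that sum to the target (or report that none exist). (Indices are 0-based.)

l=0 r=9: -9+39=30 <41, l++
l=1 r=9: -7+39=32 <41, l++
l=2 r=9: -1+39=38 <41, l++
l=3 r=9: 3+39=42 >41, r--
l=3 r=8: 3+35=38 <41, l++
l=4 r=8: 5+35=40 <41, l++
l=5 r=8: 20+35=55 >41, r--
l=5 r=7: 20+33=53 >41, r--
l=5 r=6: 20+21=41, found

(20, 21)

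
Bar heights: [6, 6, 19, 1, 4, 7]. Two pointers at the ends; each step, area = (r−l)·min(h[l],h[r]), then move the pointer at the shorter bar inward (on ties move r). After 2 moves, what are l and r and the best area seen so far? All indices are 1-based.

l=3, r=6, best area=30

l=1 r=6: min(6,7)*5=30 best=30 *, l++
l=2 r=6: min(6,7)*4=24 best=30, l++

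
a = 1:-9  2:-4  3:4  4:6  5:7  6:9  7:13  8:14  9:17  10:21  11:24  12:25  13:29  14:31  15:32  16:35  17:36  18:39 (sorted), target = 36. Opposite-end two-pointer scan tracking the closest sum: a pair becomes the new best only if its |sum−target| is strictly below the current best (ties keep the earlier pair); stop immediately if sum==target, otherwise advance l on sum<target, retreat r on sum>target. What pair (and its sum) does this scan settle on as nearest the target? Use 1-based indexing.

pair (4, 32) with sum 36 (|Δ|=0)

l=1 r=18: -9+39=30 d=6 *, l++
l=2 r=18: -4+39=35 d=1 *, l++
l=3 r=18: 4+39=43 d=7, r--
l=3 r=17: 4+36=40 d=4, r--
l=3 r=16: 4+35=39 d=3, r--
l=3 r=15: 4+32=36 d=0 *, stop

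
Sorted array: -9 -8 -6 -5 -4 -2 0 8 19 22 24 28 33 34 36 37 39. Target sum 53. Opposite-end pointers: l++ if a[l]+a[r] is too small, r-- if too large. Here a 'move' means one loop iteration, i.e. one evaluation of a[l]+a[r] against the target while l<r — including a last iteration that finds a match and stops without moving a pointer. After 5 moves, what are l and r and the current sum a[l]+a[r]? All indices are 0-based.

l=5, r=16, sum=37

l=0 r=16: -9+39=30 <53, l++
l=1 r=16: -8+39=31 <53, l++
l=2 r=16: -6+39=33 <53, l++
l=3 r=16: -5+39=34 <53, l++
l=4 r=16: -4+39=35 <53, l++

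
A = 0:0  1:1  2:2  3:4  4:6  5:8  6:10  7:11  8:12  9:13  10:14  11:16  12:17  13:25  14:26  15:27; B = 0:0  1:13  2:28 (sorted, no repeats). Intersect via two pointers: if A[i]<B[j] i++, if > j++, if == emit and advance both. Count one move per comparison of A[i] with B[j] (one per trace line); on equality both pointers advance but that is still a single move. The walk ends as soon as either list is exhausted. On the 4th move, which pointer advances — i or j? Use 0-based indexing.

[i=0,j=0] 0==0 emit → i++,j++
[i=1,j=1] 1<13 → i++
[i=2,j=1] 2<13 → i++
[i=3,j=1] 4<13 → i++

i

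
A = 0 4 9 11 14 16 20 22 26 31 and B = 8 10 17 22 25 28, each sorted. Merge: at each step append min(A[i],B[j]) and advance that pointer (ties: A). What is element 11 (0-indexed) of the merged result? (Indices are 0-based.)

merged[11] = 22

[i=0,j=0] A[i]=0<=B[j]=8 take 0 → i++
[i=1,j=0] A[i]=4<=B[j]=8 take 4 → i++
[i=2,j=0] A[i]=9>B[j]=8 take 8 → j++
[i=2,j=1] A[i]=9<=B[j]=10 take 9 → i++
[i=3,j=1] A[i]=11>B[j]=10 take 10 → j++
[i=3,j=2] A[i]=11<=B[j]=17 take 11 → i++
[i=4,j=2] A[i]=14<=B[j]=17 take 14 → i++
[i=5,j=2] A[i]=16<=B[j]=17 take 16 → i++
[i=6,j=2] A[i]=20>B[j]=17 take 17 → j++
[i=6,j=3] A[i]=20<=B[j]=22 take 20 → i++
[i=7,j=3] A[i]=22<=B[j]=22 take 22 → i++
[i=8,j=3] A[i]=26>B[j]=22 take 22 → j++
[i=8,j=4] A[i]=26>B[j]=25 take 25 → j++
[i=8,j=5] A[i]=26<=B[j]=28 take 26 → i++
[i=9,j=5] A[i]=31>B[j]=28 take 28 → j++
[i=9,j=6] B done, take A[i]=31 → i++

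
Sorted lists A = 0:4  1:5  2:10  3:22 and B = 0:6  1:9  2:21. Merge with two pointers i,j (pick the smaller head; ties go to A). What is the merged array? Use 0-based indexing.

i=0 j=0: A[i]=4<=B[j]=6 take 4, i++
i=1 j=0: A[i]=5<=B[j]=6 take 5, i++
i=2 j=0: A[i]=10>B[j]=6 take 6, j++
i=2 j=1: A[i]=10>B[j]=9 take 9, j++
i=2 j=2: A[i]=10<=B[j]=21 take 10, i++
i=3 j=2: A[i]=22>B[j]=21 take 21, j++
i=3 j=3: B done, take A[i]=22, i++

[4, 5, 6, 9, 10, 21, 22]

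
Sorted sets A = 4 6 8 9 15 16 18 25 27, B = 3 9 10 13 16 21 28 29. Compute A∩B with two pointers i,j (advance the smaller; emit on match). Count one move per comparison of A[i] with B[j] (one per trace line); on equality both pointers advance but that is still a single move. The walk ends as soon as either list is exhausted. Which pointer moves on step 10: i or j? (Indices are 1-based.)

i

[i=1,j=1] 4>3 → j++
[i=1,j=2] 4<9 → i++
[i=2,j=2] 6<9 → i++
[i=3,j=2] 8<9 → i++
[i=4,j=2] 9==9 emit → i++,j++
[i=5,j=3] 15>10 → j++
[i=5,j=4] 15>13 → j++
[i=5,j=5] 15<16 → i++
[i=6,j=5] 16==16 emit → i++,j++
[i=7,j=6] 18<21 → i++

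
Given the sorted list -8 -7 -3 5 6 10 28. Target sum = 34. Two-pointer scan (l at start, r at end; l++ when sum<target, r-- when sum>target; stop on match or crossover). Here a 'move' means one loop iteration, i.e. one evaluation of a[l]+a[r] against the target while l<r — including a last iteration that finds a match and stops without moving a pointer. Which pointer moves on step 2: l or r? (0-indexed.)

l=0 r=6: -8+28=20 <34, l++
l=1 r=6: -7+28=21 <34, l++

l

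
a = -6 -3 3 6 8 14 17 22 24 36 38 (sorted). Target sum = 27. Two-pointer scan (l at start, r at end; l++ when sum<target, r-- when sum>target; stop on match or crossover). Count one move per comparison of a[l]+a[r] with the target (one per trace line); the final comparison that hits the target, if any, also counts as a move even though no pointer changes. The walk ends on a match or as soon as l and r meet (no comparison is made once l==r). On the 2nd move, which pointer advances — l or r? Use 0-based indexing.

r

l=0 r=10: -6+38=32 >27, r--
l=0 r=9: -6+36=30 >27, r--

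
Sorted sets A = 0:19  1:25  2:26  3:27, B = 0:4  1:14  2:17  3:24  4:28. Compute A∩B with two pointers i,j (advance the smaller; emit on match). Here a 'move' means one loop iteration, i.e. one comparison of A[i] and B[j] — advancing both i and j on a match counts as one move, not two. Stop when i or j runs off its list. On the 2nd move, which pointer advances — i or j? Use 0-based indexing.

j

i=0 j=0: 19>4, j++
i=0 j=1: 19>14, j++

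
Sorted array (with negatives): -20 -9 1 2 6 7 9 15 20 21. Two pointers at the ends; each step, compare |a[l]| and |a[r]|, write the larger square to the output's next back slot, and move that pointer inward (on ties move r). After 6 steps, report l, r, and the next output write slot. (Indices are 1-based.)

l=1 r=10: |-20|<=|21| out[10]=441, r--
l=1 r=9: |-20|<=|20| out[9]=400, r--
l=1 r=8: |-20|>|15| out[8]=400, l++
l=2 r=8: |-9|<=|15| out[7]=225, r--
l=2 r=7: |-9|<=|9| out[6]=81, r--
l=2 r=6: |-9|>|7| out[5]=81, l++

l=3, r=6, next write slot=4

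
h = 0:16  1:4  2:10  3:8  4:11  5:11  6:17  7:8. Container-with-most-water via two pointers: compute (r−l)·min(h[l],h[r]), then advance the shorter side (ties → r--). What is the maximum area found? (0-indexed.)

l=0 r=7: min(16,8)*7=56 best=56 *, r--
l=0 r=6: min(16,17)*6=96 best=96 *, l++
l=1 r=6: min(4,17)*5=20 best=96, l++
l=2 r=6: min(10,17)*4=40 best=96, l++
l=3 r=6: min(8,17)*3=24 best=96, l++
l=4 r=6: min(11,17)*2=22 best=96, l++
l=5 r=6: min(11,17)*1=11 best=96, l++

max area = 96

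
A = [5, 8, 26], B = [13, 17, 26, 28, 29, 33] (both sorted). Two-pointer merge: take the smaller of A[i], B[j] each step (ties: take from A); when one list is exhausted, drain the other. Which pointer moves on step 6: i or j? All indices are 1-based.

j

[i=1,j=1] A[i]=5<=B[j]=13 take 5 → i++
[i=2,j=1] A[i]=8<=B[j]=13 take 8 → i++
[i=3,j=1] A[i]=26>B[j]=13 take 13 → j++
[i=3,j=2] A[i]=26>B[j]=17 take 17 → j++
[i=3,j=3] A[i]=26<=B[j]=26 take 26 → i++
[i=4,j=3] A done, take B[j]=26 → j++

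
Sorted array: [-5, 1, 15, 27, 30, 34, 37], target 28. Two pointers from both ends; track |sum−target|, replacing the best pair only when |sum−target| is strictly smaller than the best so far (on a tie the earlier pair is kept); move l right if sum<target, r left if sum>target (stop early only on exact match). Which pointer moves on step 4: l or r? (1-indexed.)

r

l=1 r=7: -5+37=32 d=4 *, r--
l=1 r=6: -5+34=29 d=1 *, r--
l=1 r=5: -5+30=25 d=3, l++
l=2 r=5: 1+30=31 d=3, r--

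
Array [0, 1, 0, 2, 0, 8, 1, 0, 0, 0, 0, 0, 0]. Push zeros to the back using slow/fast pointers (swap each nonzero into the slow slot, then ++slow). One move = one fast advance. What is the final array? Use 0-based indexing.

slow=0 fast=0: a[fast]=0, fast++
slow=0 fast=1: a[fast]=1≠0 swap→a[0]=1, slow++,fast++
slow=1 fast=2: a[fast]=0, fast++
slow=1 fast=3: a[fast]=2≠0 swap→a[1]=2, slow++,fast++
slow=2 fast=4: a[fast]=0, fast++
slow=2 fast=5: a[fast]=8≠0 swap→a[2]=8, slow++,fast++
slow=3 fast=6: a[fast]=1≠0 swap→a[3]=1, slow++,fast++
slow=4 fast=7: a[fast]=0, fast++
slow=4 fast=8: a[fast]=0, fast++
slow=4 fast=9: a[fast]=0, fast++
slow=4 fast=10: a[fast]=0, fast++
slow=4 fast=11: a[fast]=0, fast++
slow=4 fast=12: a[fast]=0, fast++

[1, 2, 8, 1, 0, 0, 0, 0, 0, 0, 0, 0, 0]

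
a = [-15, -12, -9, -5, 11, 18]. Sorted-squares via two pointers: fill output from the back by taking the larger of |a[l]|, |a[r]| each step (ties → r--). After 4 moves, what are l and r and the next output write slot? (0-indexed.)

l=2, r=3, next write slot=1

l=0 r=5: |-15|<=|18| out[5]=324, r--
l=0 r=4: |-15|>|11| out[4]=225, l++
l=1 r=4: |-12|>|11| out[3]=144, l++
l=2 r=4: |-9|<=|11| out[2]=121, r--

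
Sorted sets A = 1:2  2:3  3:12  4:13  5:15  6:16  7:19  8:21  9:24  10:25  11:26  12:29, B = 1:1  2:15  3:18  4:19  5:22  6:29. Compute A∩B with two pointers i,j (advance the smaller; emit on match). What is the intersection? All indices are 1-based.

intersection = [15, 19, 29]

[i=1,j=1] 2>1 → j++
[i=1,j=2] 2<15 → i++
[i=2,j=2] 3<15 → i++
[i=3,j=2] 12<15 → i++
[i=4,j=2] 13<15 → i++
[i=5,j=2] 15==15 emit → i++,j++
[i=6,j=3] 16<18 → i++
[i=7,j=3] 19>18 → j++
[i=7,j=4] 19==19 emit → i++,j++
[i=8,j=5] 21<22 → i++
[i=9,j=5] 24>22 → j++
[i=9,j=6] 24<29 → i++
[i=10,j=6] 25<29 → i++
[i=11,j=6] 26<29 → i++
[i=12,j=6] 29==29 emit → i++,j++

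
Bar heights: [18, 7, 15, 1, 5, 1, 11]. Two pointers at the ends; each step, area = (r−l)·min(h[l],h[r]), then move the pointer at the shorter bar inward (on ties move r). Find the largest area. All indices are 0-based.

max area = 66

[0,6] min(18,11)*6=66 best=66 * → r--
[0,5] min(18,1)*5=5 best=66 → r--
[0,4] min(18,5)*4=20 best=66 → r--
[0,3] min(18,1)*3=3 best=66 → r--
[0,2] min(18,15)*2=30 best=66 → r--
[0,1] min(18,7)*1=7 best=66 → r--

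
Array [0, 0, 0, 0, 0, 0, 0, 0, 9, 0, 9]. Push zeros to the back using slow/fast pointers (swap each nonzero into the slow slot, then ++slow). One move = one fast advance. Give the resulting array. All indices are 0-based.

(s=0,f=0) a[fast]=0 → fast++
(s=0,f=1) a[fast]=0 → fast++
(s=0,f=2) a[fast]=0 → fast++
(s=0,f=3) a[fast]=0 → fast++
(s=0,f=4) a[fast]=0 → fast++
(s=0,f=5) a[fast]=0 → fast++
(s=0,f=6) a[fast]=0 → fast++
(s=0,f=7) a[fast]=0 → fast++
(s=0,f=8) a[fast]=9≠0 swap→a[0]=9 → slow++,fast++
(s=1,f=9) a[fast]=0 → fast++
(s=1,f=10) a[fast]=9≠0 swap→a[1]=9 → slow++,fast++

[9, 9, 0, 0, 0, 0, 0, 0, 0, 0, 0]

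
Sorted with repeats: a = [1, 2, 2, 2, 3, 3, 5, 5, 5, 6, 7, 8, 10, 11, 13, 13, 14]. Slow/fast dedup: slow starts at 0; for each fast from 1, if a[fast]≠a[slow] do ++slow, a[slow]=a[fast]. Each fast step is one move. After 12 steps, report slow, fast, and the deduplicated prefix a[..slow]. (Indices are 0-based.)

(s=0,f=1) a[fast]=2≠a[slow]=1 write a[1]=2 → slow++,fast++
(s=1,f=2) a[fast]=2=a[slow] dup → fast++
(s=1,f=3) a[fast]=2=a[slow] dup → fast++
(s=1,f=4) a[fast]=3≠a[slow]=2 write a[2]=3 → slow++,fast++
(s=2,f=5) a[fast]=3=a[slow] dup → fast++
(s=2,f=6) a[fast]=5≠a[slow]=3 write a[3]=5 → slow++,fast++
(s=3,f=7) a[fast]=5=a[slow] dup → fast++
(s=3,f=8) a[fast]=5=a[slow] dup → fast++
(s=3,f=9) a[fast]=6≠a[slow]=5 write a[4]=6 → slow++,fast++
(s=4,f=10) a[fast]=7≠a[slow]=6 write a[5]=7 → slow++,fast++
(s=5,f=11) a[fast]=8≠a[slow]=7 write a[6]=8 → slow++,fast++
(s=6,f=12) a[fast]=10≠a[slow]=8 write a[7]=10 → slow++,fast++

slow=7, fast=13, prefix=[1, 2, 3, 5, 6, 7, 8, 10]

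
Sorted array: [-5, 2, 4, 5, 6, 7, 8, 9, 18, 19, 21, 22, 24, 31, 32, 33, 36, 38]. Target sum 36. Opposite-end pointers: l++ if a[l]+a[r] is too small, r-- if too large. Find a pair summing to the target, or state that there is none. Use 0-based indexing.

(4, 32)

l=0 r=17: -5+38=33 <36, l++
l=1 r=17: 2+38=40 >36, r--
l=1 r=16: 2+36=38 >36, r--
l=1 r=15: 2+33=35 <36, l++
l=2 r=15: 4+33=37 >36, r--
l=2 r=14: 4+32=36, found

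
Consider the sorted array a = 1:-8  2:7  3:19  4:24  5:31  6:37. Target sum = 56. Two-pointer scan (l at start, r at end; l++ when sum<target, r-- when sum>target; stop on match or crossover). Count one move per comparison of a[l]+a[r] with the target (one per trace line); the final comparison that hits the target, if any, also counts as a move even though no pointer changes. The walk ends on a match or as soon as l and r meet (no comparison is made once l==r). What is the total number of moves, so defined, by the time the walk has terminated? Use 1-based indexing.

[1,6] -8+37=29 <56 → l++
[2,6] 7+37=44 <56 → l++
[3,6] 19+37=56 → found

3 moves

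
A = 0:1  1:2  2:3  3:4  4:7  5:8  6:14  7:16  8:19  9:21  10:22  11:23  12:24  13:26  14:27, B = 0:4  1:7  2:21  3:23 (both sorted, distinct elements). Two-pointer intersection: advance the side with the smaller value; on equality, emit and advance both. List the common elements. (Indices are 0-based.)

intersection = [4, 7, 21, 23]

[i=0,j=0] 1<4 → i++
[i=1,j=0] 2<4 → i++
[i=2,j=0] 3<4 → i++
[i=3,j=0] 4==4 emit → i++,j++
[i=4,j=1] 7==7 emit → i++,j++
[i=5,j=2] 8<21 → i++
[i=6,j=2] 14<21 → i++
[i=7,j=2] 16<21 → i++
[i=8,j=2] 19<21 → i++
[i=9,j=2] 21==21 emit → i++,j++
[i=10,j=3] 22<23 → i++
[i=11,j=3] 23==23 emit → i++,j++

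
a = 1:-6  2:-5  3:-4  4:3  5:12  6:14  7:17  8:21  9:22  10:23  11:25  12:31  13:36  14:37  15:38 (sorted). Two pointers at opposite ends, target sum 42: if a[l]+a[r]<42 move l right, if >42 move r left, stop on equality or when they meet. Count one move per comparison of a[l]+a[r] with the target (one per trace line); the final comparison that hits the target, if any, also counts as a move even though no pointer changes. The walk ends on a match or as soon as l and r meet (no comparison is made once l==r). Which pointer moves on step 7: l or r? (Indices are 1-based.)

r

[1,15] -6+38=32 <42 → l++
[2,15] -5+38=33 <42 → l++
[3,15] -4+38=34 <42 → l++
[4,15] 3+38=41 <42 → l++
[5,15] 12+38=50 >42 → r--
[5,14] 12+37=49 >42 → r--
[5,13] 12+36=48 >42 → r--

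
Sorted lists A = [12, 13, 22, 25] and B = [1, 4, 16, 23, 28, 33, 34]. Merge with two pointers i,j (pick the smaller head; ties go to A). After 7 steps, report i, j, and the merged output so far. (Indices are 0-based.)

[i=0,j=0] A[i]=12>B[j]=1 take 1 → j++
[i=0,j=1] A[i]=12>B[j]=4 take 4 → j++
[i=0,j=2] A[i]=12<=B[j]=16 take 12 → i++
[i=1,j=2] A[i]=13<=B[j]=16 take 13 → i++
[i=2,j=2] A[i]=22>B[j]=16 take 16 → j++
[i=2,j=3] A[i]=22<=B[j]=23 take 22 → i++
[i=3,j=3] A[i]=25>B[j]=23 take 23 → j++

i=3, j=4, merged so far=[1, 4, 12, 13, 16, 22, 23]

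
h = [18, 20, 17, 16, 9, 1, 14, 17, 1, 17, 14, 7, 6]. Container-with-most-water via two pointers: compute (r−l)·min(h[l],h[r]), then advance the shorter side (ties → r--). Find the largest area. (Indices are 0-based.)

l=0 r=12: min(18,6)*12=72 best=72 *, r--
l=0 r=11: min(18,7)*11=77 best=77 *, r--
l=0 r=10: min(18,14)*10=140 best=140 *, r--
l=0 r=9: min(18,17)*9=153 best=153 *, r--
l=0 r=8: min(18,1)*8=8 best=153, r--
l=0 r=7: min(18,17)*7=119 best=153, r--
l=0 r=6: min(18,14)*6=84 best=153, r--
l=0 r=5: min(18,1)*5=5 best=153, r--
l=0 r=4: min(18,9)*4=36 best=153, r--
l=0 r=3: min(18,16)*3=48 best=153, r--
l=0 r=2: min(18,17)*2=34 best=153, r--
l=0 r=1: min(18,20)*1=18 best=153, l++

max area = 153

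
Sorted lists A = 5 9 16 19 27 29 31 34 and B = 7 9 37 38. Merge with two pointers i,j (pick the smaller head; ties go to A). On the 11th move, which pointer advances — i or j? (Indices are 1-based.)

j

[i=1,j=1] A[i]=5<=B[j]=7 take 5 → i++
[i=2,j=1] A[i]=9>B[j]=7 take 7 → j++
[i=2,j=2] A[i]=9<=B[j]=9 take 9 → i++
[i=3,j=2] A[i]=16>B[j]=9 take 9 → j++
[i=3,j=3] A[i]=16<=B[j]=37 take 16 → i++
[i=4,j=3] A[i]=19<=B[j]=37 take 19 → i++
[i=5,j=3] A[i]=27<=B[j]=37 take 27 → i++
[i=6,j=3] A[i]=29<=B[j]=37 take 29 → i++
[i=7,j=3] A[i]=31<=B[j]=37 take 31 → i++
[i=8,j=3] A[i]=34<=B[j]=37 take 34 → i++
[i=9,j=3] A done, take B[j]=37 → j++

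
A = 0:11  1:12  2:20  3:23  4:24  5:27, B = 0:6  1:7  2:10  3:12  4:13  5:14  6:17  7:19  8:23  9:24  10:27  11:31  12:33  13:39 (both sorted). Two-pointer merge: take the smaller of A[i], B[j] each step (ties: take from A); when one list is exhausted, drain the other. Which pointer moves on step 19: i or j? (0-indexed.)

j

i=0 j=0: A[i]=11>B[j]=6 take 6, j++
i=0 j=1: A[i]=11>B[j]=7 take 7, j++
i=0 j=2: A[i]=11>B[j]=10 take 10, j++
i=0 j=3: A[i]=11<=B[j]=12 take 11, i++
i=1 j=3: A[i]=12<=B[j]=12 take 12, i++
i=2 j=3: A[i]=20>B[j]=12 take 12, j++
i=2 j=4: A[i]=20>B[j]=13 take 13, j++
i=2 j=5: A[i]=20>B[j]=14 take 14, j++
i=2 j=6: A[i]=20>B[j]=17 take 17, j++
i=2 j=7: A[i]=20>B[j]=19 take 19, j++
i=2 j=8: A[i]=20<=B[j]=23 take 20, i++
i=3 j=8: A[i]=23<=B[j]=23 take 23, i++
i=4 j=8: A[i]=24>B[j]=23 take 23, j++
i=4 j=9: A[i]=24<=B[j]=24 take 24, i++
i=5 j=9: A[i]=27>B[j]=24 take 24, j++
i=5 j=10: A[i]=27<=B[j]=27 take 27, i++
i=6 j=10: A done, take B[j]=27, j++
i=6 j=11: A done, take B[j]=31, j++
i=6 j=12: A done, take B[j]=33, j++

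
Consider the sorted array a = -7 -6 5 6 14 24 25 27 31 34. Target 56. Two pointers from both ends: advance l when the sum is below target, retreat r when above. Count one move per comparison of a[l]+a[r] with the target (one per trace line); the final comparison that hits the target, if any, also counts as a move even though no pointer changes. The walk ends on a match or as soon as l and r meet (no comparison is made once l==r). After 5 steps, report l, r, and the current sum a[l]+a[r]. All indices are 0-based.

[0,9] -7+34=27 <56 → l++
[1,9] -6+34=28 <56 → l++
[2,9] 5+34=39 <56 → l++
[3,9] 6+34=40 <56 → l++
[4,9] 14+34=48 <56 → l++

l=5, r=9, sum=58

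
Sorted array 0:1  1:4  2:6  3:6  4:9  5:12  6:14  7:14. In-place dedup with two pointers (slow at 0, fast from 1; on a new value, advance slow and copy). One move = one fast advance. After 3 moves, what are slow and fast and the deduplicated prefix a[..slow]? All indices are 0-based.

slow=0 fast=1: a[fast]=4≠a[slow]=1 write a[1]=4, slow++,fast++
slow=1 fast=2: a[fast]=6≠a[slow]=4 write a[2]=6, slow++,fast++
slow=2 fast=3: a[fast]=6=a[slow] dup, fast++

slow=2, fast=4, prefix=[1, 4, 6]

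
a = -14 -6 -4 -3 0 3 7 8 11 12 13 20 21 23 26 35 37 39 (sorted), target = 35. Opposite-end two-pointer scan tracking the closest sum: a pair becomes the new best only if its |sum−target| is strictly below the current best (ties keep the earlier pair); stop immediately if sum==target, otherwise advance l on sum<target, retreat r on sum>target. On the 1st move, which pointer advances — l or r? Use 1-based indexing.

l

l=1 r=18: -14+39=25 d=10 *, l++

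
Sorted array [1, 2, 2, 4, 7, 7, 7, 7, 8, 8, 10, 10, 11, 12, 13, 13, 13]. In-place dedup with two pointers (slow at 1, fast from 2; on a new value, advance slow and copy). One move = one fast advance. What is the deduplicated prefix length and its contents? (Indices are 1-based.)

length 9; prefix = [1, 2, 4, 7, 8, 10, 11, 12, 13]

(s=1,f=2) a[fast]=2≠a[slow]=1 write a[2]=2 → slow++,fast++
(s=2,f=3) a[fast]=2=a[slow] dup → fast++
(s=2,f=4) a[fast]=4≠a[slow]=2 write a[3]=4 → slow++,fast++
(s=3,f=5) a[fast]=7≠a[slow]=4 write a[4]=7 → slow++,fast++
(s=4,f=6) a[fast]=7=a[slow] dup → fast++
(s=4,f=7) a[fast]=7=a[slow] dup → fast++
(s=4,f=8) a[fast]=7=a[slow] dup → fast++
(s=4,f=9) a[fast]=8≠a[slow]=7 write a[5]=8 → slow++,fast++
(s=5,f=10) a[fast]=8=a[slow] dup → fast++
(s=5,f=11) a[fast]=10≠a[slow]=8 write a[6]=10 → slow++,fast++
(s=6,f=12) a[fast]=10=a[slow] dup → fast++
(s=6,f=13) a[fast]=11≠a[slow]=10 write a[7]=11 → slow++,fast++
(s=7,f=14) a[fast]=12≠a[slow]=11 write a[8]=12 → slow++,fast++
(s=8,f=15) a[fast]=13≠a[slow]=12 write a[9]=13 → slow++,fast++
(s=9,f=16) a[fast]=13=a[slow] dup → fast++
(s=9,f=17) a[fast]=13=a[slow] dup → fast++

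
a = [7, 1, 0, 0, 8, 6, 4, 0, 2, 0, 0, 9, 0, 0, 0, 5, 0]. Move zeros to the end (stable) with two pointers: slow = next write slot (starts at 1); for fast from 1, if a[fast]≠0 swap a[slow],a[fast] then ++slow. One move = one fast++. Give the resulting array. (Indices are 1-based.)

[7, 1, 8, 6, 4, 2, 9, 5, 0, 0, 0, 0, 0, 0, 0, 0, 0]

slow=1 fast=1: a[fast]=7≠0 swap→a[1]=7, slow++,fast++
slow=2 fast=2: a[fast]=1≠0 swap→a[2]=1, slow++,fast++
slow=3 fast=3: a[fast]=0, fast++
slow=3 fast=4: a[fast]=0, fast++
slow=3 fast=5: a[fast]=8≠0 swap→a[3]=8, slow++,fast++
slow=4 fast=6: a[fast]=6≠0 swap→a[4]=6, slow++,fast++
slow=5 fast=7: a[fast]=4≠0 swap→a[5]=4, slow++,fast++
slow=6 fast=8: a[fast]=0, fast++
slow=6 fast=9: a[fast]=2≠0 swap→a[6]=2, slow++,fast++
slow=7 fast=10: a[fast]=0, fast++
slow=7 fast=11: a[fast]=0, fast++
slow=7 fast=12: a[fast]=9≠0 swap→a[7]=9, slow++,fast++
slow=8 fast=13: a[fast]=0, fast++
slow=8 fast=14: a[fast]=0, fast++
slow=8 fast=15: a[fast]=0, fast++
slow=8 fast=16: a[fast]=5≠0 swap→a[8]=5, slow++,fast++
slow=9 fast=17: a[fast]=0, fast++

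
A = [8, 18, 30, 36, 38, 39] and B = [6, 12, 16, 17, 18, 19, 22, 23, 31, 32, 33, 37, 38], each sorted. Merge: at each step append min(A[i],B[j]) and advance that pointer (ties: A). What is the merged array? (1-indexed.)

i=1 j=1: A[i]=8>B[j]=6 take 6, j++
i=1 j=2: A[i]=8<=B[j]=12 take 8, i++
i=2 j=2: A[i]=18>B[j]=12 take 12, j++
i=2 j=3: A[i]=18>B[j]=16 take 16, j++
i=2 j=4: A[i]=18>B[j]=17 take 17, j++
i=2 j=5: A[i]=18<=B[j]=18 take 18, i++
i=3 j=5: A[i]=30>B[j]=18 take 18, j++
i=3 j=6: A[i]=30>B[j]=19 take 19, j++
i=3 j=7: A[i]=30>B[j]=22 take 22, j++
i=3 j=8: A[i]=30>B[j]=23 take 23, j++
i=3 j=9: A[i]=30<=B[j]=31 take 30, i++
i=4 j=9: A[i]=36>B[j]=31 take 31, j++
i=4 j=10: A[i]=36>B[j]=32 take 32, j++
i=4 j=11: A[i]=36>B[j]=33 take 33, j++
i=4 j=12: A[i]=36<=B[j]=37 take 36, i++
i=5 j=12: A[i]=38>B[j]=37 take 37, j++
i=5 j=13: A[i]=38<=B[j]=38 take 38, i++
i=6 j=13: A[i]=39>B[j]=38 take 38, j++
i=6 j=14: B done, take A[i]=39, i++

[6, 8, 12, 16, 17, 18, 18, 19, 22, 23, 30, 31, 32, 33, 36, 37, 38, 38, 39]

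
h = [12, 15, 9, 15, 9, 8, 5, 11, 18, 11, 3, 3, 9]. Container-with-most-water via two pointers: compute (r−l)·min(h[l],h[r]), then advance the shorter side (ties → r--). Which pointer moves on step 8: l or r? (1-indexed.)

l

[1,13] min(12,9)*12=108 best=108 * → r--
[1,12] min(12,3)*11=33 best=108 → r--
[1,11] min(12,3)*10=30 best=108 → r--
[1,10] min(12,11)*9=99 best=108 → r--
[1,9] min(12,18)*8=96 best=108 → l++
[2,9] min(15,18)*7=105 best=108 → l++
[3,9] min(9,18)*6=54 best=108 → l++
[4,9] min(15,18)*5=75 best=108 → l++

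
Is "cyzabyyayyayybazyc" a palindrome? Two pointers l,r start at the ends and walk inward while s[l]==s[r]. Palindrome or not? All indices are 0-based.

[0,17] 'c'=='c' → l++,r--
[1,16] 'y'=='y' → l++,r--
[2,15] 'z'=='z' → l++,r--
[3,14] 'a'=='a' → l++,r--
[4,13] 'b'=='b' → l++,r--
[5,12] 'y'=='y' → l++,r--
[6,11] 'y'=='y' → l++,r--
[7,10] 'a'=='a' → l++,r--
[8,9] 'y'=='y' → l++,r--

palindrome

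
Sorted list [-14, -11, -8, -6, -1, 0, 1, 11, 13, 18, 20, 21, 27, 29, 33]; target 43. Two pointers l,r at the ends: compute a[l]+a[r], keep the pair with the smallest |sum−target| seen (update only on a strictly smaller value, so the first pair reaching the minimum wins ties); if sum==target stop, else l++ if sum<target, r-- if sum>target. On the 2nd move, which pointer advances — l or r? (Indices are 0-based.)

[0,14] -14+33=19 d=24 * → l++
[1,14] -11+33=22 d=21 * → l++

l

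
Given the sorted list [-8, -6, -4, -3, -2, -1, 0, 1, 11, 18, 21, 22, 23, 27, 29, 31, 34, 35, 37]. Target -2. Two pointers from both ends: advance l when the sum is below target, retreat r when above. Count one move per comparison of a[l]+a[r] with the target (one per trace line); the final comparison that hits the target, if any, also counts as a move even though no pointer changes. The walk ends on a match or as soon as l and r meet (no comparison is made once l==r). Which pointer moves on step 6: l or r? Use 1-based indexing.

r

[1,19] -8+37=29 >-2 → r--
[1,18] -8+35=27 >-2 → r--
[1,17] -8+34=26 >-2 → r--
[1,16] -8+31=23 >-2 → r--
[1,15] -8+29=21 >-2 → r--
[1,14] -8+27=19 >-2 → r--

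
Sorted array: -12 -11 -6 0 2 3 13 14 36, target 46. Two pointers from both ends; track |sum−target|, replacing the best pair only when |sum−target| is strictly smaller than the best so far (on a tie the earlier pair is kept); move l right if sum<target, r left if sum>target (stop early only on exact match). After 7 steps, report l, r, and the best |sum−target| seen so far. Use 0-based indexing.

l=0 r=8: -12+36=24 d=22 *, l++
l=1 r=8: -11+36=25 d=21 *, l++
l=2 r=8: -6+36=30 d=16 *, l++
l=3 r=8: 0+36=36 d=10 *, l++
l=4 r=8: 2+36=38 d=8 *, l++
l=5 r=8: 3+36=39 d=7 *, l++
l=6 r=8: 13+36=49 d=3 *, r--

l=6, r=7, best |Δ|=3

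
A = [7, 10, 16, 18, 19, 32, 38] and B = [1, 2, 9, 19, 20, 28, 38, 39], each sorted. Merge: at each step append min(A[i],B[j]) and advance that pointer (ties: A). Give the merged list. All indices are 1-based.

i=1 j=1: A[i]=7>B[j]=1 take 1, j++
i=1 j=2: A[i]=7>B[j]=2 take 2, j++
i=1 j=3: A[i]=7<=B[j]=9 take 7, i++
i=2 j=3: A[i]=10>B[j]=9 take 9, j++
i=2 j=4: A[i]=10<=B[j]=19 take 10, i++
i=3 j=4: A[i]=16<=B[j]=19 take 16, i++
i=4 j=4: A[i]=18<=B[j]=19 take 18, i++
i=5 j=4: A[i]=19<=B[j]=19 take 19, i++
i=6 j=4: A[i]=32>B[j]=19 take 19, j++
i=6 j=5: A[i]=32>B[j]=20 take 20, j++
i=6 j=6: A[i]=32>B[j]=28 take 28, j++
i=6 j=7: A[i]=32<=B[j]=38 take 32, i++
i=7 j=7: A[i]=38<=B[j]=38 take 38, i++
i=8 j=7: A done, take B[j]=38, j++
i=8 j=8: A done, take B[j]=39, j++

[1, 2, 7, 9, 10, 16, 18, 19, 19, 20, 28, 32, 38, 38, 39]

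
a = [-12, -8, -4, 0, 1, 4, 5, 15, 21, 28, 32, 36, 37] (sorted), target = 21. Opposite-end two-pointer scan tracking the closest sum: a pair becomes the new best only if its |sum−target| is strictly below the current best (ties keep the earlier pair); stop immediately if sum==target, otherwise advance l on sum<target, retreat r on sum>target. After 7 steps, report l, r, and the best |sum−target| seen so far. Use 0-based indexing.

l=3, r=8, best |Δ|=1

l=0 r=12: -12+37=25 d=4 *, r--
l=0 r=11: -12+36=24 d=3 *, r--
l=0 r=10: -12+32=20 d=1 *, l++
l=1 r=10: -8+32=24 d=3, r--
l=1 r=9: -8+28=20 d=1, l++
l=2 r=9: -4+28=24 d=3, r--
l=2 r=8: -4+21=17 d=4, l++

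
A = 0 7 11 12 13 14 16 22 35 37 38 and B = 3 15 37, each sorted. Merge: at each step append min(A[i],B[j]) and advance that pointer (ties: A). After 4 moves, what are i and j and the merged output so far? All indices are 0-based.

i=3, j=1, merged so far=[0, 3, 7, 11]

[i=0,j=0] A[i]=0<=B[j]=3 take 0 → i++
[i=1,j=0] A[i]=7>B[j]=3 take 3 → j++
[i=1,j=1] A[i]=7<=B[j]=15 take 7 → i++
[i=2,j=1] A[i]=11<=B[j]=15 take 11 → i++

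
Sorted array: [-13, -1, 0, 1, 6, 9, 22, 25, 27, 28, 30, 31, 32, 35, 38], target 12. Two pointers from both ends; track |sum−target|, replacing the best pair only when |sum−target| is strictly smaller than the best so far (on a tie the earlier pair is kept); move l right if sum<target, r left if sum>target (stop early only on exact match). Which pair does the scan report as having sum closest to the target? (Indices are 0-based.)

[0,14] -13+38=25 d=13 * → r--
[0,13] -13+35=22 d=10 * → r--
[0,12] -13+32=19 d=7 * → r--
[0,11] -13+31=18 d=6 * → r--
[0,10] -13+30=17 d=5 * → r--
[0,9] -13+28=15 d=3 * → r--
[0,8] -13+27=14 d=2 * → r--
[0,7] -13+25=12 d=0 * → stop

pair (-13, 25) with sum 12 (|Δ|=0)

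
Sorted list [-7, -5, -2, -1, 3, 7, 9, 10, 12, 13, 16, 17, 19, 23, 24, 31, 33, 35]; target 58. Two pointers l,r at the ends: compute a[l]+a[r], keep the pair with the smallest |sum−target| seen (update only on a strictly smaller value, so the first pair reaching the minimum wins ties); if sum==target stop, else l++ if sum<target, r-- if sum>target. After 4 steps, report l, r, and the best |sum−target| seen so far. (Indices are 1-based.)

l=5, r=18, best |Δ|=24

[1,18] -7+35=28 d=30 * → l++
[2,18] -5+35=30 d=28 * → l++
[3,18] -2+35=33 d=25 * → l++
[4,18] -1+35=34 d=24 * → l++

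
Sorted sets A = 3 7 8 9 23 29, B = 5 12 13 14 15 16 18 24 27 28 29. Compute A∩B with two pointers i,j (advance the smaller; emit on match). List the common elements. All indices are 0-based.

i=0 j=0: 3<5, i++
i=1 j=0: 7>5, j++
i=1 j=1: 7<12, i++
i=2 j=1: 8<12, i++
i=3 j=1: 9<12, i++
i=4 j=1: 23>12, j++
i=4 j=2: 23>13, j++
i=4 j=3: 23>14, j++
i=4 j=4: 23>15, j++
i=4 j=5: 23>16, j++
i=4 j=6: 23>18, j++
i=4 j=7: 23<24, i++
i=5 j=7: 29>24, j++
i=5 j=8: 29>27, j++
i=5 j=9: 29>28, j++
i=5 j=10: 29==29 emit, i++,j++

intersection = [29]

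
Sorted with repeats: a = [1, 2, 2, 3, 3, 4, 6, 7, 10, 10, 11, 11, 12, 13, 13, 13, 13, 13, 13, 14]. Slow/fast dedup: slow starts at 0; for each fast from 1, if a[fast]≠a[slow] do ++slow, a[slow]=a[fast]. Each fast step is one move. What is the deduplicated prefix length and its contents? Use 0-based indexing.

slow=0 fast=1: a[fast]=2≠a[slow]=1 write a[1]=2, slow++,fast++
slow=1 fast=2: a[fast]=2=a[slow] dup, fast++
slow=1 fast=3: a[fast]=3≠a[slow]=2 write a[2]=3, slow++,fast++
slow=2 fast=4: a[fast]=3=a[slow] dup, fast++
slow=2 fast=5: a[fast]=4≠a[slow]=3 write a[3]=4, slow++,fast++
slow=3 fast=6: a[fast]=6≠a[slow]=4 write a[4]=6, slow++,fast++
slow=4 fast=7: a[fast]=7≠a[slow]=6 write a[5]=7, slow++,fast++
slow=5 fast=8: a[fast]=10≠a[slow]=7 write a[6]=10, slow++,fast++
slow=6 fast=9: a[fast]=10=a[slow] dup, fast++
slow=6 fast=10: a[fast]=11≠a[slow]=10 write a[7]=11, slow++,fast++
slow=7 fast=11: a[fast]=11=a[slow] dup, fast++
slow=7 fast=12: a[fast]=12≠a[slow]=11 write a[8]=12, slow++,fast++
slow=8 fast=13: a[fast]=13≠a[slow]=12 write a[9]=13, slow++,fast++
slow=9 fast=14: a[fast]=13=a[slow] dup, fast++
slow=9 fast=15: a[fast]=13=a[slow] dup, fast++
slow=9 fast=16: a[fast]=13=a[slow] dup, fast++
slow=9 fast=17: a[fast]=13=a[slow] dup, fast++
slow=9 fast=18: a[fast]=13=a[slow] dup, fast++
slow=9 fast=19: a[fast]=14≠a[slow]=13 write a[10]=14, slow++,fast++

length 11; prefix = [1, 2, 3, 4, 6, 7, 10, 11, 12, 13, 14]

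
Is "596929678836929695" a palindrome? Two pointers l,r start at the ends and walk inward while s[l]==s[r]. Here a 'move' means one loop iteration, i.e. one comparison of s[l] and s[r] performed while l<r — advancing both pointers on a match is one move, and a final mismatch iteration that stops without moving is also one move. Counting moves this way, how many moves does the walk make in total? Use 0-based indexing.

8 moves

l=0 r=17: '5'=='5', l++,r--
l=1 r=16: '9'=='9', l++,r--
l=2 r=15: '6'=='6', l++,r--
l=3 r=14: '9'=='9', l++,r--
l=4 r=13: '2'=='2', l++,r--
l=5 r=12: '9'=='9', l++,r--
l=6 r=11: '6'=='6', l++,r--
l=7 r=10: '7'!='3', stop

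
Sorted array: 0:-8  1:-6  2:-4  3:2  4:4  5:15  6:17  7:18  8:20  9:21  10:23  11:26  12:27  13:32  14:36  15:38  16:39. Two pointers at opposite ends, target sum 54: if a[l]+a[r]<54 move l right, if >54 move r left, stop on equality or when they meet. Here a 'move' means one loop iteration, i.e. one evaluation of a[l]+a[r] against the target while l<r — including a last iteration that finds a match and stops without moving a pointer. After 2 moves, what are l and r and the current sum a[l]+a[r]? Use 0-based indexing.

l=0 r=16: -8+39=31 <54, l++
l=1 r=16: -6+39=33 <54, l++

l=2, r=16, sum=35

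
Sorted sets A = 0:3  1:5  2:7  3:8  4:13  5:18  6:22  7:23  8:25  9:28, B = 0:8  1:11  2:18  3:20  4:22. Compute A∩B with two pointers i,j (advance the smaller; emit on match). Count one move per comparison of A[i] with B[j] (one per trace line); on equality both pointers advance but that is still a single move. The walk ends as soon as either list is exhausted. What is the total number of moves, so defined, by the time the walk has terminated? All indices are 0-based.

9 moves

i=0 j=0: 3<8, i++
i=1 j=0: 5<8, i++
i=2 j=0: 7<8, i++
i=3 j=0: 8==8 emit, i++,j++
i=4 j=1: 13>11, j++
i=4 j=2: 13<18, i++
i=5 j=2: 18==18 emit, i++,j++
i=6 j=3: 22>20, j++
i=6 j=4: 22==22 emit, i++,j++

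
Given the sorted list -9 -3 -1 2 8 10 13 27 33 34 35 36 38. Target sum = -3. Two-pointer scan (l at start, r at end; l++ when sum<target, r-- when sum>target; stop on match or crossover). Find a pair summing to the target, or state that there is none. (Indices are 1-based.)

no pair

l=1 r=13: -9+38=29 >-3, r--
l=1 r=12: -9+36=27 >-3, r--
l=1 r=11: -9+35=26 >-3, r--
l=1 r=10: -9+34=25 >-3, r--
l=1 r=9: -9+33=24 >-3, r--
l=1 r=8: -9+27=18 >-3, r--
l=1 r=7: -9+13=4 >-3, r--
l=1 r=6: -9+10=1 >-3, r--
l=1 r=5: -9+8=-1 >-3, r--
l=1 r=4: -9+2=-7 <-3, l++
l=2 r=4: -3+2=-1 >-3, r--
l=2 r=3: -3+-1=-4 <-3, l++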